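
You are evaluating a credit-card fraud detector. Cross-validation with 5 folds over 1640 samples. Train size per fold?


Fold size = 1640/5 = 328
Training per fold = 1640 - 328 = 1312

1312


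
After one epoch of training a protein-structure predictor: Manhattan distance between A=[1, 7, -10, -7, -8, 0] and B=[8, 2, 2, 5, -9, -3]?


d = |1-8| + |7-2| + |-10-2| + |-7-5| + |-8+ 9| + |0+ 3|
  = 7 + 5 + 12 + 12 + 1 + 3
  = 40

40


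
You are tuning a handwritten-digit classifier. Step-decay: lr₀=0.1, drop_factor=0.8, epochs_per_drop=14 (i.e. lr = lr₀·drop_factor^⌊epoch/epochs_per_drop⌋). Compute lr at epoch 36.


n_drops = ⌊36/14⌋ = 2
lr = 0.1·0.8^2 = 0.1·0.64 = 0.064

0.064


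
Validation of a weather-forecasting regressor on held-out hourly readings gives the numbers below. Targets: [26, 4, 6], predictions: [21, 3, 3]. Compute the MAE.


Absolute errors: |26-21|=5, |4-3|=1, |6-3|=3
Sum = 9
MAE = 9/3 = 3

3


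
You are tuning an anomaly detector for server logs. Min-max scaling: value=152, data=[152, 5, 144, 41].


min=5, max=152
(152-5)/(152-5) = 147/147 = 1.0

1.0


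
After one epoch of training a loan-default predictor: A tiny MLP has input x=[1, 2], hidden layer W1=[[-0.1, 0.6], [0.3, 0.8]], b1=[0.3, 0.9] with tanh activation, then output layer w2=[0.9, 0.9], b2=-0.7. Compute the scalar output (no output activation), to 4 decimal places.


z1[0] = (-0.1)·(1) + (0.6)·(2) + 0.3 = 1.4
z1[1] = (0.3)·(1) + (0.8)·(2) + 0.9 = 2.8
h = tanh(z1) = [0.8854, 0.9926]
output = (0.9)·(0.8854) + (0.9)·(0.9926) - 0.7 = 0.9902

0.9902


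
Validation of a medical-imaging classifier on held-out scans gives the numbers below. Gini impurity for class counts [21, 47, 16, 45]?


Probabilities: [21/129, 47/129, 16/129, 45/129] ≈ [0.1628, 0.3643, 0.124, 0.3488]
Σpᵢ² = (441 + 2209 + 256 + 2025)/129² = 4931/16641
Gini = 1 - Σpᵢ² = 1 - 4931/16641 = 0.7037

0.7037


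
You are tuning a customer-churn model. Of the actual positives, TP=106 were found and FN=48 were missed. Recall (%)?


Recall = TP/(TP+FN)
= 106/(106+48)
= 106/154 = 68.83%

68.83%


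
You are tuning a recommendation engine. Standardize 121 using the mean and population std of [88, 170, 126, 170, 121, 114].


μ = 131.5, σ = 29.7307
z = (121 - 131.5)/29.7307 = -0.3532

-0.3532


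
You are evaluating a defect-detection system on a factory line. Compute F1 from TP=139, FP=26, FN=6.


Precision = 139/165 = 0.8424
Recall = 139/145 = 0.9586
F1 = 2·P·R/(P+R) = 2·TP/(2·TP+FP+FN) = 278/(278+26+6) = 278/310 = 0.8968

0.8968


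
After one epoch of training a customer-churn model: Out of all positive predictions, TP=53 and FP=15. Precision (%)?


Precision = TP/(TP+FP)
= 53/(53+15)
= 53/68 = 77.94%

77.94%


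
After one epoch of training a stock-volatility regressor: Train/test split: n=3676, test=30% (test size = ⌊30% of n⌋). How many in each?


Test = ⌊3676·30/100⌋ = 1102
Train = 3676 - 1102 = 2574

Train: 2574, Test: 1102


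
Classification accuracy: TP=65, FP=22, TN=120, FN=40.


Accuracy = (TP+TN)/(TP+TN+FP+FN)
= (65+120)/(247)
= 185/247 = 74.9%

74.9%


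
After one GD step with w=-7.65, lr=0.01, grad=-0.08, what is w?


w_new = w - α·∇
= -7.65 - 0.01·-0.08
= -7.65 + 0.0008
= -7.6492

-7.6492


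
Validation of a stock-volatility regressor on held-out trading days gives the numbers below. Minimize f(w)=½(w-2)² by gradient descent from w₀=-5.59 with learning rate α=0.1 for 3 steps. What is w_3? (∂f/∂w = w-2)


step 1: grad = -5.59-2 = -7.59; w = -5.59 - 0.1·(-7.59) = -4.831
step 2: grad = -4.831-2 = -6.831; w = -4.831 - 0.1·(-6.831) = -4.1479
step 3: grad = -4.1479-2 = -6.1479; w = -4.1479 - 0.1·(-6.1479) = -3.53311

-3.53311


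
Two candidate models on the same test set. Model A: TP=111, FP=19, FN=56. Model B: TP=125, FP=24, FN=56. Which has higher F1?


Model A: P=111/130=0.8538, R=111/167=0.6647, F1=2PR/(P+R)=2TP/(2TP+FP+FN)=222/297=0.7475
Model B: P=125/149=0.8389, R=125/181=0.6906, F1=2PR/(P+R)=2TP/(2TP+FP+FN)=250/330=0.7576
0.7475 < 0.7576 → Model B

Model B


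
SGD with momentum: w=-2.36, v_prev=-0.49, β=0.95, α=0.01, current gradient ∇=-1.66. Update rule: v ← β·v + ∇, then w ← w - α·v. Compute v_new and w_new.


v_new = 0.95·-0.49 - 1.66 = -0.4655 - 1.66 = -2.1255
w_new = -2.36 - 0.01·-2.1255 = -2.36 + 0.021255 = -2.338745

v_new=-2.1255, w_new=-2.338745


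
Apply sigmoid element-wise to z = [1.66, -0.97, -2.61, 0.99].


σ(1.66) = 1/(1+e^-1.66) = 0.8402
σ(-0.97) = 1/(1+e^0.97) = 0.2749
σ(-2.61) = 1/(1+e^2.61) = 0.0685
σ(0.99) = 1/(1+e^-0.99) = 0.7291
result = [0.8402, 0.2749, 0.0685, 0.7291]

[0.8402, 0.2749, 0.0685, 0.7291]


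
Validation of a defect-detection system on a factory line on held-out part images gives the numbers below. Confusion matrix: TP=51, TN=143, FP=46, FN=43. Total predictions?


Total = TP + TN + FP + FN
= 51 + 143 + 46 + 43
= 283
(Predicted positive: 97, predicted negative: 186)

283


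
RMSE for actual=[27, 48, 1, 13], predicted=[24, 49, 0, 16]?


MSE = 20/4 = 5
RMSE = √(20/4) = 2.2361

2.2361


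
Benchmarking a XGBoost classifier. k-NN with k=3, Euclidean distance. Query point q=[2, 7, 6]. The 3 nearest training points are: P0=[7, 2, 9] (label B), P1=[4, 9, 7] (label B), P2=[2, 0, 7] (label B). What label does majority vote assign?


d(q,P0) = 7.6811  (label B)
d(q,P1) = 3.0  (label B)
d(q,P2) = 7.0711  (label B)
Votes: A=0, B=3
Majority → B

B


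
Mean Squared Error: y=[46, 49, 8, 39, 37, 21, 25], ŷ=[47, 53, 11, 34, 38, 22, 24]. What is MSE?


Squared errors: (46-47)²=1, (49-53)²=16, (8-11)²=9, (39-34)²=25, (37-38)²=1, (21-22)²=1, (25-24)²=1
Sum = 54
MSE = 54/7 = 54/7

54/7


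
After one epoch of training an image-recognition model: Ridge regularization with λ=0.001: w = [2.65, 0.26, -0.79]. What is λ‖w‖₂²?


‖w‖₂² = (2.65)² + (0.26)² + (-0.79)²
     = 7.0225 + 0.0676 + 0.6241
     = 7.7142
λ·‖w‖₂² = 0.001·7.7142 = 0.007714

0.007714


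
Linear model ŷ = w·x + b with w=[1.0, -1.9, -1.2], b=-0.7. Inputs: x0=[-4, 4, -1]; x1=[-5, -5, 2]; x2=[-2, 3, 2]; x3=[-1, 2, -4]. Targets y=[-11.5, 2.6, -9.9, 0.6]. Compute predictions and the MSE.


ŷ0 = (1.0)·(-4) + (-1.9)·(4) + (-1.2)·(-1) - 0.7 = -11.1
ŷ1 = (1.0)·(-5) + (-1.9)·(-5) + (-1.2)·(2) - 0.7 = 1.4
ŷ2 = (1.0)·(-2) + (-1.9)·(3) + (-1.2)·(2) - 0.7 = -10.8
ŷ3 = (1.0)·(-1) + (-1.9)·(2) + (-1.2)·(-4) - 0.7 = -0.7
errors² = [0.16, 1.44, 0.81, 1.69]
MSE = 4.1000/4 = 1.025

1.025


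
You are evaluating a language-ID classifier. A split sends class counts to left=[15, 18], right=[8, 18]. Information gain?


Parent = [23, 36], H_parent = 0.9647
H_left = 0.994 (n=33), H_right = 0.8905 (n=26)
H_children = (33/59)·0.994 + (26/59)·0.8905 = 0.9484
IG = 0.9647 - 0.9484 = 0.0163

0.0163


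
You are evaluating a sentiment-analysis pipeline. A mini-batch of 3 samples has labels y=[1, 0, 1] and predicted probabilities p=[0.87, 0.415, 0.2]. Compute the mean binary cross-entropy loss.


L[0] = -ln(0.87) = 0.1393
L[1] = -ln(1-0.415) = -ln(0.585) = 0.5361
L[2] = -ln(0.2) = 1.6094
mean = (0.1393 + 0.5361 + 1.6094)/3 = 0.7616

0.7616


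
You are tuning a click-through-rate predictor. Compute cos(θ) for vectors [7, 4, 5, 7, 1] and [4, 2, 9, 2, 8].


A·B = 7·4 + 4·2 + 5·9 + 7·2 + 1·8 = 103
‖A‖ = √140 = 11.8322, ‖B‖ = √169 = 13
cos = 103/(√140·√169) = 103/√23660 = 0.6696

0.6696


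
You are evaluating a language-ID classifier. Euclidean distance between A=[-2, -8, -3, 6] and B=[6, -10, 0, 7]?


d = √((-2-6)² + (-8+ 10)² + (-3-0)² + (6-7)²)
  = √(64 + 4 + 9 + 1)
  = √78 = 8.8318

8.8318


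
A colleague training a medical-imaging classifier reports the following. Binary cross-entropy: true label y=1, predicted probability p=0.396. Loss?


BCE = -[y·ln(p) + (1-y)·ln(1-p)]
= -1·ln(0.396) - 0
= -ln(0.396) = 0.9263

0.9263


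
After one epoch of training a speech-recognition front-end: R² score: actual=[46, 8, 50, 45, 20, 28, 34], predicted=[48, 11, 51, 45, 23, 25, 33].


ȳ = 33
SS_res = Σ(y-ŷ)² = 33
SS_tot = Σ(y-ȳ)² = 1422
R² = 1 - SS_res/SS_tot = 1 - 0.0232 = 0.9768

0.9768


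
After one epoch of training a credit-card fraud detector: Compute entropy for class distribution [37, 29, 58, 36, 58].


Probabilities: [37/218, 29/218, 58/218, 36/218, 58/218] ≈ [0.1697, 0.133, 0.2661, 0.1651, 0.2661]
H = -((37/218)·log₂(37/218) + (29/218)·log₂(29/218) + (58/218)·log₂(58/218) + (36/218)·log₂(36/218) + (58/218)·log₂(58/218))
  = 2.2669 bits

2.2669 bits


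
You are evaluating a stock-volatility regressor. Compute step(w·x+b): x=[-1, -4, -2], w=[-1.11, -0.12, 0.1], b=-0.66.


z = (-1)·(-1.11) + (-4)·(-0.12) + (-2)·(0.1) - 0.66
  = 0.73
step(z) = 1 (z≥0)

1


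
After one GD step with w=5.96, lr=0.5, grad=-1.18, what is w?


w_new = w - α·∇
= 5.96 - 0.5·-1.18
= 5.96 + 0.59
= 6.55

6.55


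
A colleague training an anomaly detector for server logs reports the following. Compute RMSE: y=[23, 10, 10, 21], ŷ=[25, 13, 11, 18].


MSE = 23/4 = 5.75
RMSE = √(23/4) = 2.3979

2.3979


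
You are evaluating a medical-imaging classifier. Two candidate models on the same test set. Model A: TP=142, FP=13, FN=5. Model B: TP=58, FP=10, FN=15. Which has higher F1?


Model A: P=142/155=0.9161, R=142/147=0.966, F1=2PR/(P+R)=2TP/(2TP+FP+FN)=284/302=0.9404
Model B: P=58/68=0.8529, R=58/73=0.7945, F1=2PR/(P+R)=2TP/(2TP+FP+FN)=116/141=0.8227
0.9404 > 0.8227 → Model A

Model A


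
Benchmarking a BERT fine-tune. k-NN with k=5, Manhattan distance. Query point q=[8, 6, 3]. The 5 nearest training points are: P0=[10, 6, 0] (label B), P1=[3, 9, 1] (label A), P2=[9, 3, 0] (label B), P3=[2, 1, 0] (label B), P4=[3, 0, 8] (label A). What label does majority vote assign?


d(q,P0) = 5  (label B)
d(q,P1) = 10  (label A)
d(q,P2) = 7  (label B)
d(q,P3) = 14  (label B)
d(q,P4) = 16  (label A)
Votes: A=2, B=3
Majority → B

B


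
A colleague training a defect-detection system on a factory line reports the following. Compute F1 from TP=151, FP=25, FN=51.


Precision = 151/176 = 0.858
Recall = 151/202 = 0.7475
F1 = 2·P·R/(P+R) = 2·TP/(2·TP+FP+FN) = 302/(302+25+51) = 302/378 = 0.7989

0.7989


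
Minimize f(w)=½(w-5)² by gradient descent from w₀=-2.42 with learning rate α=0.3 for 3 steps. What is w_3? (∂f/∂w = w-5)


step 1: grad = -2.42-5 = -7.42; w = -2.42 - 0.3·(-7.42) = -0.194
step 2: grad = -0.194-5 = -5.194; w = -0.194 - 0.3·(-5.194) = 1.3642
step 3: grad = 1.3642-5 = -3.6358; w = 1.3642 - 0.3·(-3.6358) = 2.45494

2.45494


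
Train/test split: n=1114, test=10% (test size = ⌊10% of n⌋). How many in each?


Test = ⌊1114·10/100⌋ = 111
Train = 1114 - 111 = 1003

Train: 1003, Test: 111


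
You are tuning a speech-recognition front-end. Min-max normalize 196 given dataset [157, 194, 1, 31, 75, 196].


min=1, max=196
(196-1)/(196-1) = 195/195 = 1.0

1.0


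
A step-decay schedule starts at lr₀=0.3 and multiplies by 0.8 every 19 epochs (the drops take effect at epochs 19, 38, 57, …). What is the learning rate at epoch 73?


n_drops = ⌊73/19⌋ = 3
lr = 0.3·0.8^3 = 0.3·0.512 = 0.1536

0.1536


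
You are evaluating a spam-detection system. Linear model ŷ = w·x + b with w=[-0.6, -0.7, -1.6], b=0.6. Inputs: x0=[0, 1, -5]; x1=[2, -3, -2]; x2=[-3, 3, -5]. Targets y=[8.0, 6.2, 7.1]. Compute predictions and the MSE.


ŷ0 = (-0.6)·(0) + (-0.7)·(1) + (-1.6)·(-5) + 0.6 = 7.9
ŷ1 = (-0.6)·(2) + (-0.7)·(-3) + (-1.6)·(-2) + 0.6 = 4.7
ŷ2 = (-0.6)·(-3) + (-0.7)·(3) + (-1.6)·(-5) + 0.6 = 8.3
errors² = [0.01, 2.25, 1.44]
MSE = 3.7000/3 = 1.2333

1.2333


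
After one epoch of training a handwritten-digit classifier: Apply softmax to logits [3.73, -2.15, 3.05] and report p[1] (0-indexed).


Exponentials: e^3.73=41.6791, e^-2.15=0.1165, e^3.05=21.1153
Sum = 62.9109
Softmax = [0.6625, 0.0019, 0.3356]
p[1] = 0.1165/62.9109 = 0.0019

0.0019


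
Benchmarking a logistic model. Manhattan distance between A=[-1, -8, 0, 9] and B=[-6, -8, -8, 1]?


d = |-1+ 6| + |-8+ 8| + |0+ 8| + |9-1|
  = 5 + 0 + 8 + 8
  = 21

21


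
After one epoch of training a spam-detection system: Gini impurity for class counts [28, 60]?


Probabilities: [28/88, 60/88] ≈ [0.3182, 0.6818]
Σpᵢ² = (784 + 3600)/88² = 4384/7744
Gini = 1 - Σpᵢ² = 1 - 4384/7744 = 0.4339

0.4339


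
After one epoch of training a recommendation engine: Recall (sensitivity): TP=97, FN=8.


Recall = TP/(TP+FN)
= 97/(97+8)
= 97/105 = 92.38%

92.38%


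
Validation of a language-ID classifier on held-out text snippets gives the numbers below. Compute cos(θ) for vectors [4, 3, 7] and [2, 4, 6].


A·B = 4·2 + 3·4 + 7·6 = 62
‖A‖ = √74 = 8.6023, ‖B‖ = √56 = 7.4833
cos = 62/(√74·√56) = 62/√4144 = 0.9631

0.9631


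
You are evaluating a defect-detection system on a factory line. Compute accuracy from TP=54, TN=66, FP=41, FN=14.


Accuracy = (TP+TN)/(TP+TN+FP+FN)
= (54+66)/(175)
= 120/175 = 68.57%

68.57%


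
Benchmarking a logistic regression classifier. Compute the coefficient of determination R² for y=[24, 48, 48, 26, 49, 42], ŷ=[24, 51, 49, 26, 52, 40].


ȳ = 39.5
SS_res = Σ(y-ŷ)² = 23
SS_tot = Σ(y-ȳ)² = 663.5
R² = 1 - SS_res/SS_tot = 1 - 0.0347 = 0.9653

0.9653


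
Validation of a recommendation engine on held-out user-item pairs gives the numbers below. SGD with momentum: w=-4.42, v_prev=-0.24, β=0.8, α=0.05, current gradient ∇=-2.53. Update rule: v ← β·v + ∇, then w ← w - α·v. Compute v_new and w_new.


v_new = 0.8·-0.24 - 2.53 = -0.192 - 2.53 = -2.722
w_new = -4.42 - 0.05·-2.722 = -4.42 + 0.1361 = -4.2839

v_new=-2.722, w_new=-4.2839


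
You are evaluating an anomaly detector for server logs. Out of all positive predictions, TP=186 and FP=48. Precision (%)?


Precision = TP/(TP+FP)
= 186/(186+48)
= 186/234 = 79.49%

79.49%


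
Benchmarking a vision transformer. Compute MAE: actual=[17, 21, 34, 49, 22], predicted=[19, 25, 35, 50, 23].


Absolute errors: |17-19|=2, |21-25|=4, |34-35|=1, |49-50|=1, |22-23|=1
Sum = 9
MAE = 9/5 = 9/5

9/5


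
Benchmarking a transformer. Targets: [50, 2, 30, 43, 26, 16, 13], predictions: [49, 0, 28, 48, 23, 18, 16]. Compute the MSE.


Squared errors: (50-49)²=1, (2-0)²=4, (30-28)²=4, (43-48)²=25, (26-23)²=9, (16-18)²=4, (13-16)²=9
Sum = 56
MSE = 56/7 = 8

8


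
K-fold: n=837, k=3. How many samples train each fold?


Fold size = 837/3 = 279
Training per fold = 837 - 279 = 558

558


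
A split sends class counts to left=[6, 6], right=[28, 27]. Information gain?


Parent = [34, 33], H_parent = 0.9998
H_left = 1 (n=12), H_right = 0.9998 (n=55)
H_children = (12/67)·1 + (55/67)·0.9998 = 0.9998
IG = 0.9998 - 0.9998 = 0.0

0.0


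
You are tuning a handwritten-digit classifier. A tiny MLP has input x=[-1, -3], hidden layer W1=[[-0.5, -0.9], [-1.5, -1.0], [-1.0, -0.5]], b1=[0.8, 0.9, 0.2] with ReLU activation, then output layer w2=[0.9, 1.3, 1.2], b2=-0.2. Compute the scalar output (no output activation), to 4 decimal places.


z1[0] = (-0.5)·(-1) + (-0.9)·(-3) + 0.8 = 4.0
z1[1] = (-1.5)·(-1) + (-1.0)·(-3) + 0.9 = 5.4
z1[2] = (-1.0)·(-1) + (-0.5)·(-3) + 0.2 = 2.7
h = ReLU(z1) = [4.0, 5.4, 2.7]
output = (0.9)·(4.0) + (1.3)·(5.4) + (1.2)·(2.7) - 0.2 = 13.66

13.66


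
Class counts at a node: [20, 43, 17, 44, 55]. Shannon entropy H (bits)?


Probabilities: [20/179, 43/179, 17/179, 44/179, 55/179] ≈ [0.1117, 0.2402, 0.095, 0.2458, 0.3073]
H = -((20/179)·log₂(20/179) + (43/179)·log₂(43/179) + (17/179)·log₂(17/179) + (44/179)·log₂(44/179) + (55/179)·log₂(55/179))
  = 2.1908 bits

2.1908 bits


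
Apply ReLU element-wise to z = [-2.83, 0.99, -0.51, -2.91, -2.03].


ReLU(-2.83) = max(0, -2.83) = 0.0
ReLU(0.99) = max(0, 0.99) = 0.99
ReLU(-0.51) = max(0, -0.51) = 0.0
ReLU(-2.91) = max(0, -2.91) = 0.0
ReLU(-2.03) = max(0, -2.03) = 0.0
result = [0.0, 0.99, 0.0, 0.0, 0.0]

[0.0, 0.99, 0.0, 0.0, 0.0]


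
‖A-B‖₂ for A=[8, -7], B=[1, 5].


d = √((8-1)² + (-7-5)²)
  = √(49 + 144)
  = √193 = 13.8924

13.8924


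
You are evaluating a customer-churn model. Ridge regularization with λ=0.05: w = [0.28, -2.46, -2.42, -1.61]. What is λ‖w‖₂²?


‖w‖₂² = (0.28)² + (-2.46)² + (-2.42)² + (-1.61)²
     = 0.0784 + 6.0516 + 5.8564 + 2.5921
     = 14.5785
λ·‖w‖₂² = 0.05·14.5785 = 0.728925

0.728925


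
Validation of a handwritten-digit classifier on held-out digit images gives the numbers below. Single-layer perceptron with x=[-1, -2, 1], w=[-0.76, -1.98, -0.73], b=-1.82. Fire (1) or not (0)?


z = (-1)·(-0.76) + (-2)·(-1.98) + (1)·(-0.73) - 1.82
  = 2.17
step(z) = 1 (z≥0)

1


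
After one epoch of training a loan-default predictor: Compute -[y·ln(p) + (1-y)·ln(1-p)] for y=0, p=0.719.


BCE = -[y·ln(p) + (1-y)·ln(1-p)]
= -0 - 1·ln(1-0.719)
= -ln(0.281) = 1.2694

1.2694


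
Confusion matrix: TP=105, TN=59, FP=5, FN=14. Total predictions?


Total = TP + TN + FP + FN
= 105 + 59 + 5 + 14
= 183
(Predicted positive: 110, predicted negative: 73)

183


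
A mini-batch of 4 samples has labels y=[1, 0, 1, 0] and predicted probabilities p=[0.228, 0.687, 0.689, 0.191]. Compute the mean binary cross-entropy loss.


L[0] = -ln(0.228) = 1.4784
L[1] = -ln(1-0.687) = -ln(0.313) = 1.1616
L[2] = -ln(0.689) = 0.3725
L[3] = -ln(1-0.191) = -ln(0.809) = 0.212
mean = (1.4784 + 1.1616 + 0.3725 + 0.212)/4 = 0.8061

0.8061


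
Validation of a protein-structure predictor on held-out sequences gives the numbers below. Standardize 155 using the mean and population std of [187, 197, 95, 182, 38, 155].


μ = 142.3333, σ = 57.5085
z = (155 - 142.3333)/57.5085 = 0.2203

0.2203


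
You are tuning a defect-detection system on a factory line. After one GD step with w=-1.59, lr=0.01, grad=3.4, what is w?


w_new = w - α·∇
= -1.59 - 0.01·3.4
= -1.59 - 0.034
= -1.624

-1.624


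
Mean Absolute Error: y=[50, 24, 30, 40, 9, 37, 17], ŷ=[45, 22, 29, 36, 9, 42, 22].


Absolute errors: |50-45|=5, |24-22|=2, |30-29|=1, |40-36|=4, |9-9|=0, |37-42|=5, |17-22|=5
Sum = 22
MAE = 22/7 = 22/7

22/7


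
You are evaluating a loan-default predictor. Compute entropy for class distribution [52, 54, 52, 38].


Probabilities: [52/196, 54/196, 52/196, 38/196] ≈ [0.2653, 0.2755, 0.2653, 0.1939]
H = -((52/196)·log₂(52/196) + (54/196)·log₂(54/196) + (52/196)·log₂(52/196) + (38/196)·log₂(38/196))
  = 1.987 bits

1.987 bits


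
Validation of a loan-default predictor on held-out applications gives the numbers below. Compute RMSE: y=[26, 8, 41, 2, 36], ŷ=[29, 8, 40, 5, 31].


MSE = 44/5 = 8.8
RMSE = √(44/5) = 2.9665

2.9665


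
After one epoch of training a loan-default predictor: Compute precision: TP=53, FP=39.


Precision = TP/(TP+FP)
= 53/(53+39)
= 53/92 = 57.61%

57.61%


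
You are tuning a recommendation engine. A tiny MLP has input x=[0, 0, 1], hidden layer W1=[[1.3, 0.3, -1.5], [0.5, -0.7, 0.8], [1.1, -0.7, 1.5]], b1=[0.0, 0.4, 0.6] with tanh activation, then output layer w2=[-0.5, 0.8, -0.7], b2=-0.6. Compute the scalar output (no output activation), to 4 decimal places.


z1[0] = (1.3)·(0) + (0.3)·(0) + (-1.5)·(1) + 0.0 = -1.5
z1[1] = (0.5)·(0) + (-0.7)·(0) + (0.8)·(1) + 0.4 = 1.2
z1[2] = (1.1)·(0) + (-0.7)·(0) + (1.5)·(1) + 0.6 = 2.1
h = tanh(z1) = [-0.9051, 0.8337, 0.9705]
output = (-0.5)·(-0.9051) + (0.8)·(0.8337) + (-0.7)·(0.9705) - 0.6 = -0.1598

-0.1598


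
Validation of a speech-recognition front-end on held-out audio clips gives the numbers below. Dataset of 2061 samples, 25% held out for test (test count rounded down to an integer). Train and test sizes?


Test = ⌊2061·25/100⌋ = 515
Train = 2061 - 515 = 1546

Train: 1546, Test: 515


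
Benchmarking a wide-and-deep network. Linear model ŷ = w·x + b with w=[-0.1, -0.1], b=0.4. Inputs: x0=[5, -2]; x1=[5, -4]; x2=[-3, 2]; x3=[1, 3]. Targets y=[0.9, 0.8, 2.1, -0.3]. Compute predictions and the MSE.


ŷ0 = (-0.1)·(5) + (-0.1)·(-2) + 0.4 = 0.1
ŷ1 = (-0.1)·(5) + (-0.1)·(-4) + 0.4 = 0.3
ŷ2 = (-0.1)·(-3) + (-0.1)·(2) + 0.4 = 0.5
ŷ3 = (-0.1)·(1) + (-0.1)·(3) + 0.4 = 0.0
errors² = [0.64, 0.25, 2.56, 0.09]
MSE = 3.5400/4 = 0.885

0.885


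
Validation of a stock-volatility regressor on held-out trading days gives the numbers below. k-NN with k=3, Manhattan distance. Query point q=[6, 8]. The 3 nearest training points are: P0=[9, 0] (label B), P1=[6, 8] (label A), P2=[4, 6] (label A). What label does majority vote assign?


d(q,P0) = 11  (label B)
d(q,P1) = 0  (label A)
d(q,P2) = 4  (label A)
Votes: A=2, B=1
Majority → A

A


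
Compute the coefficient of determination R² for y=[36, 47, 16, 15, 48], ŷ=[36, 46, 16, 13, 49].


ȳ = 32.4
SS_res = Σ(y-ŷ)² = 6
SS_tot = Σ(y-ȳ)² = 1041.2
R² = 1 - SS_res/SS_tot = 1 - 0.0058 = 0.9942

0.9942


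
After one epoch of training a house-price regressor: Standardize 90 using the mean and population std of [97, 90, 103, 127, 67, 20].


μ = 84, σ = 33.665
z = (90 - 84)/33.665 = 0.1782

0.1782


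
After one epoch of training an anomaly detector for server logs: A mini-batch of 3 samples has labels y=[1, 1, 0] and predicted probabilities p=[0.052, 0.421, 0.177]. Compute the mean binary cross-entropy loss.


L[0] = -ln(0.052) = 2.9565
L[1] = -ln(0.421) = 0.8651
L[2] = -ln(1-0.177) = -ln(0.823) = 0.1948
mean = (2.9565 + 0.8651 + 0.1948)/3 = 1.3388

1.3388


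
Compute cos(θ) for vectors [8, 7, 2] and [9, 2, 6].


A·B = 8·9 + 7·2 + 2·6 = 98
‖A‖ = √117 = 10.8167, ‖B‖ = √121 = 11
cos = 98/(√117·√121) = 98/√14157 = 0.8236

0.8236


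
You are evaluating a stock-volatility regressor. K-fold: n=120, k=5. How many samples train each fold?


Fold size = 120/5 = 24
Training per fold = 120 - 24 = 96

96


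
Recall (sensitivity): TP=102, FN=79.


Recall = TP/(TP+FN)
= 102/(102+79)
= 102/181 = 56.35%

56.35%


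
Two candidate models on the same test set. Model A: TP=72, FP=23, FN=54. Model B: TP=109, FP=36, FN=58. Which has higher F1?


Model A: P=72/95=0.7579, R=72/126=0.5714, F1=2PR/(P+R)=2TP/(2TP+FP+FN)=144/221=0.6516
Model B: P=109/145=0.7517, R=109/167=0.6527, F1=2PR/(P+R)=2TP/(2TP+FP+FN)=218/312=0.6987
0.6516 < 0.6987 → Model B

Model B


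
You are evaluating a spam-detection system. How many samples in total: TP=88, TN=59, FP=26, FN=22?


Total = TP + TN + FP + FN
= 88 + 59 + 26 + 22
= 195
(Predicted positive: 114, predicted negative: 81)

195


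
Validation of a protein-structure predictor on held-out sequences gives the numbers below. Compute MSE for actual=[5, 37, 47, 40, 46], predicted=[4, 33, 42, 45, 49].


Squared errors: (5-4)²=1, (37-33)²=16, (47-42)²=25, (40-45)²=25, (46-49)²=9
Sum = 76
MSE = 76/5 = 76/5

76/5


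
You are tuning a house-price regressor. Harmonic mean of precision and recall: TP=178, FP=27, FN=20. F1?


Precision = 178/205 = 0.8683
Recall = 178/198 = 0.899
F1 = 2·P·R/(P+R) = 2·TP/(2·TP+FP+FN) = 356/(356+27+20) = 356/403 = 0.8834

0.8834


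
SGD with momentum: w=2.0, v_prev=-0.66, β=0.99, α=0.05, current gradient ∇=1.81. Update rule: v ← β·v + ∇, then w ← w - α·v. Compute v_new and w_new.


v_new = 0.99·-0.66 + 1.81 = -0.6534 + 1.81 = 1.1566
w_new = 2.0 - 0.05·1.1566 = 2.0 - 0.05783 = 1.94217

v_new=1.1566, w_new=1.94217


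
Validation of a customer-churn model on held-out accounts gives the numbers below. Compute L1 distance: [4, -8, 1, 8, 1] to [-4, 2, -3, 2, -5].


d = |4+ 4| + |-8-2| + |1+ 3| + |8-2| + |1+ 5|
  = 8 + 10 + 4 + 6 + 6
  = 34

34


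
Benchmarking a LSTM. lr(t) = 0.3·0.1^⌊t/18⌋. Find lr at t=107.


n_drops = ⌊107/18⌋ = 5
lr = 0.3·0.1^5 = 0.3·0.00001 = 0.000003

0.000003


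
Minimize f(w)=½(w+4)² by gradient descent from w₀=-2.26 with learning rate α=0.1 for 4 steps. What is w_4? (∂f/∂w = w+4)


step 1: grad = -2.26+4 = 1.74; w = -2.26 - 0.1·(1.74) = -2.434
step 2: grad = -2.434+4 = 1.566; w = -2.434 - 0.1·(1.566) = -2.5906
step 3: grad = -2.5906+4 = 1.4094; w = -2.5906 - 0.1·(1.4094) = -2.73154
step 4: grad = -2.73154+4 = 1.26846; w = -2.73154 - 0.1·(1.26846) = -2.858386

-2.858386


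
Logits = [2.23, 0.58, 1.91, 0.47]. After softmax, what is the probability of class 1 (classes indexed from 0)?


Exponentials: e^2.23=9.2999, e^0.58=1.786, e^1.91=6.7531, e^0.47=1.6
Sum = 19.439
Softmax = [0.4784, 0.0919, 0.3474, 0.0823]
p[1] = 1.786/19.439 = 0.0919

0.0919


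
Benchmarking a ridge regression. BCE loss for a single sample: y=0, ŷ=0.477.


BCE = -[y·ln(p) + (1-y)·ln(1-p)]
= -0 - 1·ln(1-0.477)
= -ln(0.523) = 0.6482

0.6482


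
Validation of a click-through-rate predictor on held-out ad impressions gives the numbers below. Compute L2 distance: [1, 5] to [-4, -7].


d = √((1+ 4)² + (5+ 7)²)
  = √(25 + 144)
  = √169 = 13.0

13.0


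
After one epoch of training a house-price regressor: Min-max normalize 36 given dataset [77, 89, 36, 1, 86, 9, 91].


min=1, max=91
(36-1)/(91-1) = 35/90 = 0.3889

0.3889


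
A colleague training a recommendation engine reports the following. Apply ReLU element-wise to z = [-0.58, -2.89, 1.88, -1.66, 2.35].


ReLU(-0.58) = max(0, -0.58) = 0.0
ReLU(-2.89) = max(0, -2.89) = 0.0
ReLU(1.88) = max(0, 1.88) = 1.88
ReLU(-1.66) = max(0, -1.66) = 0.0
ReLU(2.35) = max(0, 2.35) = 2.35
result = [0.0, 0.0, 1.88, 0.0, 2.35]

[0.0, 0.0, 1.88, 0.0, 2.35]


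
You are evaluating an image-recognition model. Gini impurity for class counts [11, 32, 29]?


Probabilities: [11/72, 32/72, 29/72] ≈ [0.1528, 0.4444, 0.4028]
Σpᵢ² = (121 + 1024 + 841)/72² = 1986/5184
Gini = 1 - Σpᵢ² = 1 - 1986/5184 = 0.6169

0.6169


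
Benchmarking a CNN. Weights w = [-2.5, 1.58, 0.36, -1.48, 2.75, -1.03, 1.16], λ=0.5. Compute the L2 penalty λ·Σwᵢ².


‖w‖₂² = (-2.5)² + (1.58)² + (0.36)² + (-1.48)² + (2.75)² + (-1.03)² + (1.16)²
     = 6.25 + 2.4964 + 0.1296 + 2.1904 + 7.5625 + 1.0609 + 1.3456
     = 21.0354
λ·‖w‖₂² = 0.5·21.0354 = 10.5177

10.5177


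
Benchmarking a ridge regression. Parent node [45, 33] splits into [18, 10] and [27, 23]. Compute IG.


Parent = [45, 33], H_parent = 0.9829
H_left = 0.9403 (n=28), H_right = 0.9954 (n=50)
H_children = (28/78)·0.9403 + (50/78)·0.9954 = 0.9756
IG = 0.9829 - 0.9756 = 0.0073

0.0073


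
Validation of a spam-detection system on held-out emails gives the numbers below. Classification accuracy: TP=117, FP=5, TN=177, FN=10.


Accuracy = (TP+TN)/(TP+TN+FP+FN)
= (117+177)/(309)
= 294/309 = 95.15%

95.15%


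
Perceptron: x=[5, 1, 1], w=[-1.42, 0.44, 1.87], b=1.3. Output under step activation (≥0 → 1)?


z = (5)·(-1.42) + (1)·(0.44) + (1)·(1.87) + 1.3
  = -3.49
step(z) = 0 (z<0)

0


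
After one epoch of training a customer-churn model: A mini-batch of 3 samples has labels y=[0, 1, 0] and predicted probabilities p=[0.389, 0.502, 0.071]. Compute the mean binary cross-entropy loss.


L[0] = -ln(1-0.389) = -ln(0.611) = 0.4927
L[1] = -ln(0.502) = 0.6892
L[2] = -ln(1-0.071) = -ln(0.929) = 0.0736
mean = (0.4927 + 0.6892 + 0.0736)/3 = 0.4185

0.4185


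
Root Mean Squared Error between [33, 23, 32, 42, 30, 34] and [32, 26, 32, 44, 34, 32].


MSE = 34/6 = 5.6667
RMSE = √(34/6) = 2.3805

2.3805


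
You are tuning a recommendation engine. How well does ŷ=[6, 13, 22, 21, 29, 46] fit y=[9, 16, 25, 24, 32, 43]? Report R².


ȳ = 24.8333
SS_res = Σ(y-ŷ)² = 54
SS_tot = Σ(y-ȳ)² = 710.83
R² = 1 - SS_res/SS_tot = 1 - 0.076 = 0.924

0.924


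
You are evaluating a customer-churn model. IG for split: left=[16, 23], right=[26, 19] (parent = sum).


Parent = [42, 42], H_parent = 1
H_left = 0.9766 (n=39), H_right = 0.9825 (n=45)
H_children = (39/84)·0.9766 + (45/84)·0.9825 = 0.9798
IG = 1 - 0.9798 = 0.0202

0.0202


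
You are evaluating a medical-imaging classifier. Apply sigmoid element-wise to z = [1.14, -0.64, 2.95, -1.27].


σ(1.14) = 1/(1+e^-1.14) = 0.7577
σ(-0.64) = 1/(1+e^0.64) = 0.3452
σ(2.95) = 1/(1+e^-2.95) = 0.9503
σ(-1.27) = 1/(1+e^1.27) = 0.2193
result = [0.7577, 0.3452, 0.9503, 0.2193]

[0.7577, 0.3452, 0.9503, 0.2193]


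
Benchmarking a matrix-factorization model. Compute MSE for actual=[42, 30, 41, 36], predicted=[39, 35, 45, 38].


Squared errors: (42-39)²=9, (30-35)²=25, (41-45)²=16, (36-38)²=4
Sum = 54
MSE = 54/4 = 27/2

27/2


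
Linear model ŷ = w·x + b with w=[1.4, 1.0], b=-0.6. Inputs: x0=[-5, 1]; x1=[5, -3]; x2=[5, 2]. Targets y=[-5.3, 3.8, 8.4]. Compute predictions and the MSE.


ŷ0 = (1.4)·(-5) + (1.0)·(1) - 0.6 = -6.6
ŷ1 = (1.4)·(5) + (1.0)·(-3) - 0.6 = 3.4
ŷ2 = (1.4)·(5) + (1.0)·(2) - 0.6 = 8.4
errors² = [1.69, 0.16, 0.0]
MSE = 1.8500/3 = 0.6167

0.6167


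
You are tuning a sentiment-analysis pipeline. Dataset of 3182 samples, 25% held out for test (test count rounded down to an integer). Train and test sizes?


Test = ⌊3182·25/100⌋ = 795
Train = 3182 - 795 = 2387

Train: 2387, Test: 795


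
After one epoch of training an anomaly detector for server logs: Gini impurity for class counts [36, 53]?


Probabilities: [36/89, 53/89] ≈ [0.4045, 0.5955]
Σpᵢ² = (1296 + 2809)/89² = 4105/7921
Gini = 1 - Σpᵢ² = 1 - 4105/7921 = 0.4818

0.4818


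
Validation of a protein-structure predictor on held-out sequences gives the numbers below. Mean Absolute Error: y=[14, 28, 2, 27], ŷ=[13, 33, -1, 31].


Absolute errors: |14-13|=1, |28-33|=5, |2+ 1|=3, |27-31|=4
Sum = 13
MAE = 13/4 = 13/4

13/4


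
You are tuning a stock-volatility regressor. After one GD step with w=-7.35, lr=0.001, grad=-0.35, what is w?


w_new = w - α·∇
= -7.35 - 0.001·-0.35
= -7.35 + 0.00035
= -7.34965

-7.34965


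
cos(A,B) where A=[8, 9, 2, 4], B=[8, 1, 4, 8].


A·B = 8·8 + 9·1 + 2·4 + 4·8 = 113
‖A‖ = √165 = 12.8452, ‖B‖ = √145 = 12.0416
cos = 113/(√165·√145) = 113/√23925 = 0.7306

0.7306


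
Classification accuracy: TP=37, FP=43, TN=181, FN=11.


Accuracy = (TP+TN)/(TP+TN+FP+FN)
= (37+181)/(272)
= 218/272 = 80.15%

80.15%


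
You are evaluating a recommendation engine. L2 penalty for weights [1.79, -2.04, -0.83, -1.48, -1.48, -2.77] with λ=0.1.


‖w‖₂² = (1.79)² + (-2.04)² + (-0.83)² + (-1.48)² + (-1.48)² + (-2.77)²
     = 3.2041 + 4.1616 + 0.6889 + 2.1904 + 2.1904 + 7.6729
     = 20.1083
λ·‖w‖₂² = 0.1·20.1083 = 2.01083

2.01083


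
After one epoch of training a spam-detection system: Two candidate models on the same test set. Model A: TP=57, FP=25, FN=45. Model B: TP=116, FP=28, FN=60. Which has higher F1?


Model A: P=57/82=0.6951, R=57/102=0.5588, F1=2PR/(P+R)=2TP/(2TP+FP+FN)=114/184=0.6196
Model B: P=116/144=0.8056, R=116/176=0.6591, F1=2PR/(P+R)=2TP/(2TP+FP+FN)=232/320=0.725
0.6196 < 0.725 → Model B

Model B


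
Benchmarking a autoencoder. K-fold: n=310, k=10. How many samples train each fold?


Fold size = 310/10 = 31
Training per fold = 310 - 31 = 279

279


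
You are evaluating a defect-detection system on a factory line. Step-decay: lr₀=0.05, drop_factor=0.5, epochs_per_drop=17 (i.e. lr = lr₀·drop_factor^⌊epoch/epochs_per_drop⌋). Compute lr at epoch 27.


n_drops = ⌊27/17⌋ = 1
lr = 0.05·0.5^1 = 0.05·0.5 = 0.025

0.025


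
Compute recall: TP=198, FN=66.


Recall = TP/(TP+FN)
= 198/(198+66)
= 198/264 = 75.0%

75.0%


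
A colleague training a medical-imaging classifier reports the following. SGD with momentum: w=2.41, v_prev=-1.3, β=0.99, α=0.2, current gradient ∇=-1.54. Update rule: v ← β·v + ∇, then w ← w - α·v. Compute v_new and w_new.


v_new = 0.99·-1.3 - 1.54 = -1.287 - 1.54 = -2.827
w_new = 2.41 - 0.2·-2.827 = 2.41 + 0.5654 = 2.9754

v_new=-2.827, w_new=2.9754


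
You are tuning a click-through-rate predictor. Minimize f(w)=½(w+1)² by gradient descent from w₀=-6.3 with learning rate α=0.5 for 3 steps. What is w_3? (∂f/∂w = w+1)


step 1: grad = -6.3+1 = -5.3; w = -6.3 - 0.5·(-5.3) = -3.65
step 2: grad = -3.65+1 = -2.65; w = -3.65 - 0.5·(-2.65) = -2.325
step 3: grad = -2.325+1 = -1.325; w = -2.325 - 0.5·(-1.325) = -1.6625

-1.6625


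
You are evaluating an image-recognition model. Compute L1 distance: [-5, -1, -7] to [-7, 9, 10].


d = |-5+ 7| + |-1-9| + |-7-10|
  = 2 + 10 + 17
  = 29

29


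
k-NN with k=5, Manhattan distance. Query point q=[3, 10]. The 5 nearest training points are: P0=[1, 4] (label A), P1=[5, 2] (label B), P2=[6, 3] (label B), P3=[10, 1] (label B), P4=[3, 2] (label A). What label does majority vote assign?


d(q,P0) = 8  (label A)
d(q,P1) = 10  (label B)
d(q,P2) = 10  (label B)
d(q,P3) = 16  (label B)
d(q,P4) = 8  (label A)
Votes: A=2, B=3
Majority → B

B


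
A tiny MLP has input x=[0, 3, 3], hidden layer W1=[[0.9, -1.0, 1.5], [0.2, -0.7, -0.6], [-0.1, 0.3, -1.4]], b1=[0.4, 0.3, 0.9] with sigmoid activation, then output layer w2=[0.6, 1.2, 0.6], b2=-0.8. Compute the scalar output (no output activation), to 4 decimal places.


z1[0] = (0.9)·(0) + (-1.0)·(3) + (1.5)·(3) + 0.4 = 1.9
z1[1] = (0.2)·(0) + (-0.7)·(3) + (-0.6)·(3) + 0.3 = -3.6
z1[2] = (-0.1)·(0) + (0.3)·(3) + (-1.4)·(3) + 0.9 = -2.4
h = sigmoid(z1) = [0.8699, 0.0266, 0.0832]
output = (0.6)·(0.8699) + (1.2)·(0.0266) + (0.6)·(0.0832) - 0.8 = -0.1962

-0.1962


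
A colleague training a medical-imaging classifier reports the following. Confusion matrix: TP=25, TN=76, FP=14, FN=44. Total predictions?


Total = TP + TN + FP + FN
= 25 + 76 + 14 + 44
= 159
(Predicted positive: 39, predicted negative: 120)

159


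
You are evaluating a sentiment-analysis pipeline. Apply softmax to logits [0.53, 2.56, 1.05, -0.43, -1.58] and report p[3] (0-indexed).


Exponentials: e^0.53=1.6989, e^2.56=12.9358, e^1.05=2.8577, e^-0.43=0.6505, e^-1.58=0.206
Sum = 18.3489
Softmax = [0.0926, 0.705, 0.1557, 0.0355, 0.0112]
p[3] = 0.6505/18.3489 = 0.0355

0.0355


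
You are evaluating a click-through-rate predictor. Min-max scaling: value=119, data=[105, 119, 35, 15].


min=15, max=119
(119-15)/(119-15) = 104/104 = 1.0

1.0


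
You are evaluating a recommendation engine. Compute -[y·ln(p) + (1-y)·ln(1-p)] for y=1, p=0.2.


BCE = -[y·ln(p) + (1-y)·ln(1-p)]
= -1·ln(0.2) - 0
= -ln(0.2) = 1.6094

1.6094


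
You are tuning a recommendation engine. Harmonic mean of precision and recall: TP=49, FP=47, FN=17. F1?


Precision = 49/96 = 0.5104
Recall = 49/66 = 0.7424
F1 = 2·P·R/(P+R) = 2·TP/(2·TP+FP+FN) = 98/(98+47+17) = 98/162 = 0.6049

0.6049


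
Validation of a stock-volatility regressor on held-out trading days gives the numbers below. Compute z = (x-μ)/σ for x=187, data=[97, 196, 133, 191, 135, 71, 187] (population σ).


μ = 144.2857, σ = 45.5152
z = (187 - 144.2857)/45.5152 = 0.9385

0.9385


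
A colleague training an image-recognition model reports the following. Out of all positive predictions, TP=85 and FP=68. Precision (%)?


Precision = TP/(TP+FP)
= 85/(85+68)
= 85/153 = 55.56%

55.56%


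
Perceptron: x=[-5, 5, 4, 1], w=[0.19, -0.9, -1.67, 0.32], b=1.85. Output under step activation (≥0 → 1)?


z = (-5)·(0.19) + (5)·(-0.9) + (4)·(-1.67) + (1)·(0.32) + 1.85
  = -9.96
step(z) = 0 (z<0)

0


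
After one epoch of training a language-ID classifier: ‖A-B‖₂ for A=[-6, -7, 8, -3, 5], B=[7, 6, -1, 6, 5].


d = √((-6-7)² + (-7-6)² + (8+ 1)² + (-3-6)² + (5-5)²)
  = √(169 + 169 + 81 + 81 + 0)
  = √500 = 22.3607

22.3607


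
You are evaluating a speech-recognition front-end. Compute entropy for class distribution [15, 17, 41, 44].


Probabilities: [15/117, 17/117, 41/117, 44/117] ≈ [0.1282, 0.1453, 0.3504, 0.3761]
H = -((15/117)·log₂(15/117) + (17/117)·log₂(17/117) + (41/117)·log₂(41/117) + (44/117)·log₂(44/117))
  = 1.845 bits

1.845 bits


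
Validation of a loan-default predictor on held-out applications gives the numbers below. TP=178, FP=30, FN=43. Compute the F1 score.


Precision = 178/208 = 0.8558
Recall = 178/221 = 0.8054
F1 = 2·P·R/(P+R) = 2·TP/(2·TP+FP+FN) = 356/(356+30+43) = 356/429 = 0.8298

0.8298


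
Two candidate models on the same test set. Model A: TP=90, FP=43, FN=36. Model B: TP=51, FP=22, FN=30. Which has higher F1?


Model A: P=90/133=0.6767, R=90/126=0.7143, F1=2PR/(P+R)=2TP/(2TP+FP+FN)=180/259=0.695
Model B: P=51/73=0.6986, R=51/81=0.6296, F1=2PR/(P+R)=2TP/(2TP+FP+FN)=102/154=0.6623
0.695 > 0.6623 → Model A

Model A


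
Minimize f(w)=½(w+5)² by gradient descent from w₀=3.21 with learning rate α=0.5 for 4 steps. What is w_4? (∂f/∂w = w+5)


step 1: grad = 3.21+5 = 8.21; w = 3.21 - 0.5·(8.21) = -0.895
step 2: grad = -0.895+5 = 4.105; w = -0.895 - 0.5·(4.105) = -2.9475
step 3: grad = -2.9475+5 = 2.0525; w = -2.9475 - 0.5·(2.0525) = -3.97375
step 4: grad = -3.97375+5 = 1.02625; w = -3.97375 - 0.5·(1.02625) = -4.486875

-4.486875


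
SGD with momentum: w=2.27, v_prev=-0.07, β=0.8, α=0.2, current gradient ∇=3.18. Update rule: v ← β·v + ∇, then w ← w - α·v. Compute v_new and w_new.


v_new = 0.8·-0.07 + 3.18 = -0.056 + 3.18 = 3.124
w_new = 2.27 - 0.2·3.124 = 2.27 - 0.6248 = 1.6452

v_new=3.124, w_new=1.6452


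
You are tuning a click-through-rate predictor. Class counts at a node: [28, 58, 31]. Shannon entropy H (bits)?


Probabilities: [28/117, 58/117, 31/117] ≈ [0.2393, 0.4957, 0.265]
H = -((28/117)·log₂(28/117) + (58/117)·log₂(58/117) + (31/117)·log₂(31/117))
  = 1.5033 bits

1.5033 bits


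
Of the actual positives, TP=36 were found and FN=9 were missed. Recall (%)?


Recall = TP/(TP+FN)
= 36/(36+9)
= 36/45 = 80.0%

80.0%


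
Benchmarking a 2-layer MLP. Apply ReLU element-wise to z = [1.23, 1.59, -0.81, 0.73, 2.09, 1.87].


ReLU(1.23) = max(0, 1.23) = 1.23
ReLU(1.59) = max(0, 1.59) = 1.59
ReLU(-0.81) = max(0, -0.81) = 0.0
ReLU(0.73) = max(0, 0.73) = 0.73
ReLU(2.09) = max(0, 2.09) = 2.09
ReLU(1.87) = max(0, 1.87) = 1.87
result = [1.23, 1.59, 0.0, 0.73, 2.09, 1.87]

[1.23, 1.59, 0.0, 0.73, 2.09, 1.87]


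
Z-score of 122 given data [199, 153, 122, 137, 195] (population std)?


μ = 161.2, σ = 30.8571
z = (122 - 161.2)/30.8571 = -1.2704

-1.2704


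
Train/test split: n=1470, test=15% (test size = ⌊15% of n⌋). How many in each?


Test = ⌊1470·15/100⌋ = 220
Train = 1470 - 220 = 1250

Train: 1250, Test: 220


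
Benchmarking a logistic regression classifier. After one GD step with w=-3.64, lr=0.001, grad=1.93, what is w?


w_new = w - α·∇
= -3.64 - 0.001·1.93
= -3.64 - 0.00193
= -3.64193

-3.64193


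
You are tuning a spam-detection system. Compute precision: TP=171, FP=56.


Precision = TP/(TP+FP)
= 171/(171+56)
= 171/227 = 75.33%

75.33%


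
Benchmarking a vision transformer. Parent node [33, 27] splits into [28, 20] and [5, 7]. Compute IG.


Parent = [33, 27], H_parent = 0.9928
H_left = 0.9799 (n=48), H_right = 0.9799 (n=12)
H_children = (48/60)·0.9799 + (12/60)·0.9799 = 0.9799
IG = 0.9928 - 0.9799 = 0.0129

0.0129


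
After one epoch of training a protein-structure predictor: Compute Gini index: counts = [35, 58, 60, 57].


Probabilities: [35/210, 58/210, 60/210, 57/210] ≈ [0.1667, 0.2762, 0.2857, 0.2714]
Σpᵢ² = (1225 + 3364 + 3600 + 3249)/210² = 11438/44100
Gini = 1 - Σpᵢ² = 1 - 11438/44100 = 0.7406

0.7406


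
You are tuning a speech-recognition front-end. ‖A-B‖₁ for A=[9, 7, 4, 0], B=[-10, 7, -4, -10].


d = |9+ 10| + |7-7| + |4+ 4| + |0+ 10|
  = 19 + 0 + 8 + 10
  = 37

37


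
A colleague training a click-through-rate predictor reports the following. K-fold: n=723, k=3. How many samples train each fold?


Fold size = 723/3 = 241
Training per fold = 723 - 241 = 482

482
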